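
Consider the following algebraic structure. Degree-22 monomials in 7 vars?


C(d+n-1,n-1)=C(28,6)=376740


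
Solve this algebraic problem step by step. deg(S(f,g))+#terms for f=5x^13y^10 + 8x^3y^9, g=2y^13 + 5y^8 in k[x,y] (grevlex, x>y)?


LT(f)=5x^13y^10, LT(g)=2y^13
lcm(LM)=x^13y^13
S(f,g) (scaled by 10 to clear denominators) = 2y^3*f - 5x^13*g = -25x^13y^8 + 16x^3y^12
2 terms, deg 21.
21+2=23


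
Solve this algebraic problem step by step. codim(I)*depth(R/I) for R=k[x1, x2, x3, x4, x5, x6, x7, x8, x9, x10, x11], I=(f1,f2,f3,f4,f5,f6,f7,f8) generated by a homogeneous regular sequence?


codim=8, depth=dim(R/I)=11-8=3
Product=8*3=24


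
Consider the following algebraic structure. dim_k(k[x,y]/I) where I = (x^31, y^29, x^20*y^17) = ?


k[x,y]/I, I = (x^31, y^29, x^20*y^17)
Rect: 31x29=899. Corner: (31-20)x(29-17)=132.
dim = 899-132 = 767


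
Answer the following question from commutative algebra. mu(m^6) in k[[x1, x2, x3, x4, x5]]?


C(n+d-1,d)=C(10,6)=210


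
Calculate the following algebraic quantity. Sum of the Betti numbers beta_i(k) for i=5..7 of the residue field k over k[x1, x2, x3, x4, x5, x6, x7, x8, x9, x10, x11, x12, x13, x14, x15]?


Koszul resolution: beta_i(k)=C(n,i), n=15
C(15,5)=3003, C(15,6)=5005, C(15,7)=6435
Sum=14443


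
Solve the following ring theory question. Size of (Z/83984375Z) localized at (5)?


5-primary part: 83984375=5^9*43
Size=5^9=1953125


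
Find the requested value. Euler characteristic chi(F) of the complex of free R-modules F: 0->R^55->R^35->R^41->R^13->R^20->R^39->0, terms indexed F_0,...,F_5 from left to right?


chi = sum (-1)^i * rank:
(-1)^0*55=55
(-1)^1*35=-35
(-1)^2*41=41
(-1)^3*13=-13
(-1)^4*20=20
(-1)^5*39=-39
chi=29


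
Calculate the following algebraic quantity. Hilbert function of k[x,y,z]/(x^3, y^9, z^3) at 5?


Need i<3, j<9, k<3 with i+j+k=5.
For each i, j ranges over max(0,5-i-2)..min(8,5-i):
  i=0: j in [3,5] -> 3
  i=1: j in [2,4] -> 3
  i=2: j in [1,3] -> 3
H(5) = 3+3+3 = 9


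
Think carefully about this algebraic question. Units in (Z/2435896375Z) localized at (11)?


Local ring = Z/19487171Z.
phi(19487171) = 11^6*(11-1) = 17715610


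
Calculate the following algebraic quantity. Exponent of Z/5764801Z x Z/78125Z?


Exponent = lcm of the cyclic orders; pairwise coprime => product.
7^8*5^7=5764801*78125=450375078125


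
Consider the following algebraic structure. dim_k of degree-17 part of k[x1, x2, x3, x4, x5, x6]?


C(d+n-1,n-1)=C(22,5)=26334


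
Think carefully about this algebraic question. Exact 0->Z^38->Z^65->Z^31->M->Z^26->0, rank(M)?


Alt sum=0:
(-1)^0*38 + (-1)^1*65 + (-1)^2*31 + (-1)^3*? + (-1)^4*26=0
rank(M)=30


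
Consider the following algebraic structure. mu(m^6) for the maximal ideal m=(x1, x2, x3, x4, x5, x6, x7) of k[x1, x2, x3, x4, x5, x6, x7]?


Graded Nakayama: mu(m^d) = dim_k (m^d/m^(d+1)) = #degree-6 monomials in 7 vars
C(n+d-1,d)=C(12,6)=924


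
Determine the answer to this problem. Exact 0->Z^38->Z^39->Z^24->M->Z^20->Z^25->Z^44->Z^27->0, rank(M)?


Alt sum=0:
(-1)^0*38 + (-1)^1*39 + (-1)^2*24 + (-1)^3*? + (-1)^4*20 + (-1)^5*25 + (-1)^6*44 + (-1)^7*27=0
rank(M)=35


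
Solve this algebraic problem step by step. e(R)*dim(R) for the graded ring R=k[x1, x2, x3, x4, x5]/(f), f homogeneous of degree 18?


e(R)=deg(f)=18, dim(R)=5-1=4
e*dim=18*4=72


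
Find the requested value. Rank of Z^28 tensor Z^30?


rank(M(x)N) = rank(M)*rank(N)
28*30 = 840


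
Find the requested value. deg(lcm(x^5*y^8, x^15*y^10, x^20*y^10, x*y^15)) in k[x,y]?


lcm = componentwise max:
x: max(5,15,20,1)=20
y: max(8,10,10,15)=15
Total=20+15=35


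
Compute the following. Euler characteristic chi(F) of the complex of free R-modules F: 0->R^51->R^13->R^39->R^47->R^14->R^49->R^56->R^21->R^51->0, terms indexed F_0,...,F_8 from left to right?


chi = sum (-1)^i * rank:
(-1)^0*51=51
(-1)^1*13=-13
(-1)^2*39=39
(-1)^3*47=-47
(-1)^4*14=14
(-1)^5*49=-49
(-1)^6*56=56
(-1)^7*21=-21
(-1)^8*51=51
chi=81


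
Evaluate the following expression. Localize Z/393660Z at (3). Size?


3-primary part: 393660=3^9*20
Size=3^9=19683


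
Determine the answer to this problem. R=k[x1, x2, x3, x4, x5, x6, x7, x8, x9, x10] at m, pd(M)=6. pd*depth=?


pd+depth=10
depth=10-6=4
pd*depth=6*4=24


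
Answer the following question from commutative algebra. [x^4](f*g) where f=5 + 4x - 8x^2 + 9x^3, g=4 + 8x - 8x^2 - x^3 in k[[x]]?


[x^4] = sum a_i*b_j, i+j=4
  4*-1=-4
  -8*-8=64
  9*8=72
Sum=132


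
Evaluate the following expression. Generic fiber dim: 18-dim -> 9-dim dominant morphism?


dim(fiber)=dim(X)-dim(Y)=18-9=9


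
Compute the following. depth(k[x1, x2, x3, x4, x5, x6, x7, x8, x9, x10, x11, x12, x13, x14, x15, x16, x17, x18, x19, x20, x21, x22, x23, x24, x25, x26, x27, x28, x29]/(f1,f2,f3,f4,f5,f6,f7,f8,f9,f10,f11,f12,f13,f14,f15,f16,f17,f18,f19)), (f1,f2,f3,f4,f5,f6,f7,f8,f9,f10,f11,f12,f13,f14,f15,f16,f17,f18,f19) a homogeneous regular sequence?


depth(R)=29
depth(R/I)=29-19=10


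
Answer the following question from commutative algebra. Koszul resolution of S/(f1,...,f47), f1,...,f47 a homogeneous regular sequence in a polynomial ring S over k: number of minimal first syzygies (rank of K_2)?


Regular sequence => Koszul complex is the minimal free resolution.
Syz_1 minimally generated by Koszul relations f_i*e_j - f_j*e_i (i<j): mu(Syz_1) = beta_2 = C(m,2) = m(m-1)/2
m=47
47*46/2 = 1081


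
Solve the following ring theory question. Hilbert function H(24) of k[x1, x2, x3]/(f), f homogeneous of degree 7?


C(26,2)-C(19,2)=325-171=154


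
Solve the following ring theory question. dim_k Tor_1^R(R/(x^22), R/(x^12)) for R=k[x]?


Tor_1(R/I,R/J)=(I cap J)/IJ=(x^22)/(x^34)
dim=34-22=min(22,12)=12


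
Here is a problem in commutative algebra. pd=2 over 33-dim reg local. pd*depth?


pd+depth=33
depth=33-2=31
pd*depth=2*31=62


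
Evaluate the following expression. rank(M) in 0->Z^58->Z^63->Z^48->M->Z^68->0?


Alt sum=0:
(-1)^0*58 + (-1)^1*63 + (-1)^2*48 + (-1)^3*? + (-1)^4*68=0
rank(M)=111


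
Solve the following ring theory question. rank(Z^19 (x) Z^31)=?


rank(M(x)N) = rank(M)*rank(N)
19*31 = 589


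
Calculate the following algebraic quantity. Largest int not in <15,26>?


gcd(15,26)=1 => F=ab-a-b=15*26-15-26=390-41=349


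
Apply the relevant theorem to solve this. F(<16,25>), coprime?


gcd(16,25)=1 => F=ab-a-b=16*25-16-25=400-41=359


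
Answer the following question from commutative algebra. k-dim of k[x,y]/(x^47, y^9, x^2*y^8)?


k[x,y]/I, I = (x^47, y^9, x^2*y^8)
Rect: 47x9=423. Corner: (47-2)x(9-8)=45.
dim = 423-45 = 378


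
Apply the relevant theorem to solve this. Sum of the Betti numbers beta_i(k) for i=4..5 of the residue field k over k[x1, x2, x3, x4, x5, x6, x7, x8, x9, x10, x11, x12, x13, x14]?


Koszul resolution: beta_i(k)=C(n,i), n=14
C(14,4)=1001, C(14,5)=2002
Sum=3003


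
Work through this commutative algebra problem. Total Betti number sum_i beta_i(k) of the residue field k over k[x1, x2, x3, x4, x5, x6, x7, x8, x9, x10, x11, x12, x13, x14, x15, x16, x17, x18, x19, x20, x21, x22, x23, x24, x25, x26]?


Koszul resolution: beta_i(k)=C(n,i), n=26
sum_i C(26,i) = 2^26 = 67108864


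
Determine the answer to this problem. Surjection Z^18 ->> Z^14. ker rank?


rank(ker) = 18-14 = 4


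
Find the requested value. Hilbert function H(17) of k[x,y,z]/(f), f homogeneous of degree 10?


C(19,2)-C(9,2)=171-36=135


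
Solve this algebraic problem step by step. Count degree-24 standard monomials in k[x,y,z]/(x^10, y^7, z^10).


Need i<10, j<7, k<10 with i+j+k=24.
For each i, j ranges over max(0,24-i-9)..min(6,24-i):
  i=0: j in [15,6] -> 0
  i=1: j in [14,6] -> 0
  i=2: j in [13,6] -> 0
  i=3: j in [12,6] -> 0
  i=4: j in [11,6] -> 0
  i=5: j in [10,6] -> 0
  i=6: j in [9,6] -> 0
  i=7: j in [8,6] -> 0
  i=8: j in [7,6] -> 0
  i=9: j in [6,6] -> 1
H(24) = 0+0+0+0+0+0+0+0+0+1 = 1


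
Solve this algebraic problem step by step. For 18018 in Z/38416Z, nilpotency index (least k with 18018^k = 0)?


18018^k mod 38416:
k=1: 18018
k=2: 33124
k=3: 35672
k=4: 0
First zero at k = 4


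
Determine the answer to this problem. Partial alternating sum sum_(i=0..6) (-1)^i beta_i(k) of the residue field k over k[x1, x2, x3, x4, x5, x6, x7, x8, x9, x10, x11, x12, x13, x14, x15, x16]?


Koszul resolution: beta_i(k)=C(n,i), n=16
sum_(i=0..p) (-1)^i C(n,i) = (-1)^p C(n-1,p)
(-1)^6*C(15,6) = (-1)^6*5005 = 5005


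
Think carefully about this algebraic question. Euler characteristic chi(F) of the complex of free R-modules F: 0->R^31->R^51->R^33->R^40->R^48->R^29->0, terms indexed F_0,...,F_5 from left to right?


chi = sum (-1)^i * rank:
(-1)^0*31=31
(-1)^1*51=-51
(-1)^2*33=33
(-1)^3*40=-40
(-1)^4*48=48
(-1)^5*29=-29
chi=-8


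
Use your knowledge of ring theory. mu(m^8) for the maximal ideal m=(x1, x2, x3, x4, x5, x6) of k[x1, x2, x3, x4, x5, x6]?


Graded Nakayama: mu(m^d) = dim_k (m^d/m^(d+1)) = #degree-8 monomials in 6 vars
C(n+d-1,d)=C(13,8)=1287


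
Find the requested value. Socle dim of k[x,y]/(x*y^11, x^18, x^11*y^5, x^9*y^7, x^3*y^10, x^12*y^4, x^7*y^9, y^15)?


Socle = ann(m) = span of standard monomials u with x*u, y*u in I (staircase corners).
Minimal generators: x^18, x^12*y^4, x^11*y^5, x^9*y^7, x^7*y^9, x^3*y^10, x*y^11, y^15
Corners: y^14, x^2y^10, x^6y^9, x^8y^8, x^10y^6, x^11y^4, x^17y^3
Socle dim=7


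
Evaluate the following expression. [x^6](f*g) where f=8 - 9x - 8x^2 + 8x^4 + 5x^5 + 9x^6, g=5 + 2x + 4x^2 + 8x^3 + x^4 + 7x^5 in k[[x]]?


[x^6] = sum a_i*b_j, i+j=6
  -9*7=-63
  -8*1=-8
  8*4=32
  5*2=10
  9*5=45
Sum=16


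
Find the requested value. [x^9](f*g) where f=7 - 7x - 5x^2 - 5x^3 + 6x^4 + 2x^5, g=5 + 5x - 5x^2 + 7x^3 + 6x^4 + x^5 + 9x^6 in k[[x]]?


[x^9] = sum a_i*b_j, i+j=9
  -5*9=-45
  6*1=6
  2*6=12
Sum=-27


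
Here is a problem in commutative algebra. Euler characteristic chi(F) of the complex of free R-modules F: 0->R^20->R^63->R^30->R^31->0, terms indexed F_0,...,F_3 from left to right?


chi = sum (-1)^i * rank:
(-1)^0*20=20
(-1)^1*63=-63
(-1)^2*30=30
(-1)^3*31=-31
chi=-44


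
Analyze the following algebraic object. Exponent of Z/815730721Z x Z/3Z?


Exponent = lcm of the cyclic orders; pairwise coprime => product.
13^8*3^1=815730721*3=2447192163


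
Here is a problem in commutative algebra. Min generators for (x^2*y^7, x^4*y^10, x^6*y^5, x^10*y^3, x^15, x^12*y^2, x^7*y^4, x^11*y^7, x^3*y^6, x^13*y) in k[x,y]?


Remove redundant (divisible by others).
x^4*y^10 redundant.
x^11*y^7 redundant.
Min: x^15, x^13*y, x^12*y^2, x^10*y^3, x^7*y^4, x^6*y^5, x^3*y^6, x^2*y^7
Count=8


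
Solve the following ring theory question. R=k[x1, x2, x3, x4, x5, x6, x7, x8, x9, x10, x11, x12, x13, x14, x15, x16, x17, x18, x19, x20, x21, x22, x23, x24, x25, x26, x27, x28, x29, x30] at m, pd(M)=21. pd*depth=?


pd+depth=30
depth=30-21=9
pd*depth=21*9=189


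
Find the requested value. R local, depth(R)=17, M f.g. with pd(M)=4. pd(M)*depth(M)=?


pd+depth=17
depth=17-4=13
pd*depth=4*13=52


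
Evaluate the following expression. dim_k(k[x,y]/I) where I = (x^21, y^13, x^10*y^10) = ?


k[x,y]/I, I = (x^21, y^13, x^10*y^10)
Rect: 21x13=273. Corner: (21-10)x(13-10)=33.
dim = 273-33 = 240


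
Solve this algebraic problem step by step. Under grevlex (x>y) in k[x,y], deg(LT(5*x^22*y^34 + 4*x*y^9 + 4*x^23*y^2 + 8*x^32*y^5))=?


LT: 5*x^22*y^34
deg_x=22, deg_y=34
Total=22+34=56


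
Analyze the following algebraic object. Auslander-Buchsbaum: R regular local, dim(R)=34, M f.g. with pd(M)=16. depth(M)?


pd+depth=depth(R)=34
depth=34-16=18


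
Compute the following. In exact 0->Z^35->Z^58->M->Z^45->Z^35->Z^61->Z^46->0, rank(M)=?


Alt sum=0:
(-1)^0*35 + (-1)^1*58 + (-1)^2*? + (-1)^3*45 + (-1)^4*35 + (-1)^5*61 + (-1)^6*46=0
rank(M)=48


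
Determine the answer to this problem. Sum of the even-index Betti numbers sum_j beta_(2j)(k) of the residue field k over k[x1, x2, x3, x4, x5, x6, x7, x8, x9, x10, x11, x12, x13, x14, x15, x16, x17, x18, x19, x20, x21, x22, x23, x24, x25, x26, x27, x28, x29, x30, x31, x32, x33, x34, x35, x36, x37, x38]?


Koszul resolution: beta_i(k)=C(n,i), n=38
sum_even C(38,i) = 2^(n-1) = 2^37 = 137438953472


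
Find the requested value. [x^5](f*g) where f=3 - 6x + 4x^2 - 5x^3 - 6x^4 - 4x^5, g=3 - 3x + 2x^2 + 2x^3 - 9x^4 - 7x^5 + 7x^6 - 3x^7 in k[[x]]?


[x^5] = sum a_i*b_j, i+j=5
  3*-7=-21
  -6*-9=54
  4*2=8
  -5*2=-10
  -6*-3=18
  -4*3=-12
Sum=37


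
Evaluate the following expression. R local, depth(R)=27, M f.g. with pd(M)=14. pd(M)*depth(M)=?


pd+depth=27
depth=27-14=13
pd*depth=14*13=182


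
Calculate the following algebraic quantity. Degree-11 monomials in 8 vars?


C(d+n-1,n-1)=C(18,7)=31824


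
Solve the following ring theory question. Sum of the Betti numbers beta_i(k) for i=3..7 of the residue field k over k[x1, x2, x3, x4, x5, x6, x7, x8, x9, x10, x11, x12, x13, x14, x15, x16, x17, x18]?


Koszul resolution: beta_i(k)=C(n,i), n=18
C(18,3)=816, C(18,4)=3060, C(18,5)=8568, C(18,6)=18564, C(18,7)=31824
Sum=62832


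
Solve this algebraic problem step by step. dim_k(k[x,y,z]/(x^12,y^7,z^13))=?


Basis: x^iy^jz^k, i<12,j<7,k<13
12*7*13=1092


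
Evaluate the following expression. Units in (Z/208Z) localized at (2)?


Local ring = Z/16Z.
phi(16) = 2^3*(2-1) = 8


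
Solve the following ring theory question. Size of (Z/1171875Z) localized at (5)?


5-primary part: 1171875=5^8*3
Size=5^8=390625


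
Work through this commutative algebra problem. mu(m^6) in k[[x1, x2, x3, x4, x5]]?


C(n+d-1,d)=C(10,6)=210


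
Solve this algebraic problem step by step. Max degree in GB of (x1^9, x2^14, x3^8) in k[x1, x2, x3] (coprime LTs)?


Pure powers, coprime LTs => already GB.
Degrees: 9, 14, 8
Max=14


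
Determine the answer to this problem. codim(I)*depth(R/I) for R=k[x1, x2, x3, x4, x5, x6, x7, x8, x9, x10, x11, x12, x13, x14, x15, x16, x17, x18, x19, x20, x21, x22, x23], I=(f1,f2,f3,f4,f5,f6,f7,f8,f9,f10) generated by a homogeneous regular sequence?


codim=10, depth=dim(R/I)=23-10=13
Product=10*13=130


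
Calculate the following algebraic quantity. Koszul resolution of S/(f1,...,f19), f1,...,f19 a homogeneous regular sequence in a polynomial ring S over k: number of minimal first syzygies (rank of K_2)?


Regular sequence => Koszul complex is the minimal free resolution.
Syz_1 minimally generated by Koszul relations f_i*e_j - f_j*e_i (i<j): mu(Syz_1) = beta_2 = C(m,2) = m(m-1)/2
m=19
19*18/2 = 171


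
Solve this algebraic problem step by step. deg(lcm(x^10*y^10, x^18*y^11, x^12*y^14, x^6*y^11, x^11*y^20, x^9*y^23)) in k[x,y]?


lcm = componentwise max:
x: max(10,18,12,6,11,9)=18
y: max(10,11,14,11,20,23)=23
Total=18+23=41


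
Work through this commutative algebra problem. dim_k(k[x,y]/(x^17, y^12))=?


Basis: x^i*y^j, i<17, j<12
17*12=204


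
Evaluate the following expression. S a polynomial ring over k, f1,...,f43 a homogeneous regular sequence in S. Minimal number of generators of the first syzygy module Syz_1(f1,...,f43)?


Regular sequence => Koszul complex is the minimal free resolution.
Syz_1 minimally generated by Koszul relations f_i*e_j - f_j*e_i (i<j): mu(Syz_1) = beta_2 = C(m,2) = m(m-1)/2
m=43
43*42/2 = 903


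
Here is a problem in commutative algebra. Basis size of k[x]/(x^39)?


Basis: 1,x,...,x^38
dim=39


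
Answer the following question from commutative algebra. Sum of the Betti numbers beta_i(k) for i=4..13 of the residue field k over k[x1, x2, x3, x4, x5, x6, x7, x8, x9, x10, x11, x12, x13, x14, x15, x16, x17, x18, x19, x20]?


Koszul resolution: beta_i(k)=C(n,i), n=20
C(20,4)=4845, C(20,5)=15504, C(20,6)=38760, C(20,7)=77520, C(20,8)=125970, C(20,9)=167960, C(20,10)=184756, C(20,11)=167960, C(20,12)=125970, C(20,13)=77520
Sum=986765


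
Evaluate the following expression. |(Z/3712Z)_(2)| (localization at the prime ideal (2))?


2-primary part: 3712=2^7*29
Size=2^7=128


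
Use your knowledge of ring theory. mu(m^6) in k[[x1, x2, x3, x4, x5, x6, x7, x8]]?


C(n+d-1,d)=C(13,6)=1716


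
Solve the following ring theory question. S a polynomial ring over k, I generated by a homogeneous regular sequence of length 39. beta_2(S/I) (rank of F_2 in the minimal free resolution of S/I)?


Regular sequence => Koszul complex is the minimal free resolution.
Syz_1 minimally generated by Koszul relations f_i*e_j - f_j*e_i (i<j): mu(Syz_1) = beta_2 = C(m,2) = m(m-1)/2
m=39
39*38/2 = 741


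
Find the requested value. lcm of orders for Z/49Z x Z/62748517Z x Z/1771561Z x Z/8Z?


Exponent = lcm of the cyclic orders; pairwise coprime => product.
7^2*13^7*11^6*2^3=49*62748517*1771561*8=43575827605814504


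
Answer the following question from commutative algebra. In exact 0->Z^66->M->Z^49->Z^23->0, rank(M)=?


Alt sum=0:
(-1)^0*66 + (-1)^1*? + (-1)^2*49 + (-1)^3*23=0
rank(M)=92


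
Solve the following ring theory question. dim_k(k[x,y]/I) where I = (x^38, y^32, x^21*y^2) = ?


k[x,y]/I, I = (x^38, y^32, x^21*y^2)
Rect: 38x32=1216. Corner: (38-21)x(32-2)=510.
dim = 1216-510 = 706


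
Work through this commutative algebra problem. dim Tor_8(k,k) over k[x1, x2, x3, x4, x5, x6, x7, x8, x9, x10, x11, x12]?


Koszul: C(n,i)=C(12,8)=495


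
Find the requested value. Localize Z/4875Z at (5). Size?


5-primary part: 4875=5^3*39
Size=5^3=125


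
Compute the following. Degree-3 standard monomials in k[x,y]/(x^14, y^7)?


k[x,y], I = (x^14, y^7), d = 3
Need i < 14 and d-i < 7.
Range: 0 <= i <= 3.
H(3) = 4


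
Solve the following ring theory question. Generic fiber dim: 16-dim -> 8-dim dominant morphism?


dim(fiber)=dim(X)-dim(Y)=16-8=8


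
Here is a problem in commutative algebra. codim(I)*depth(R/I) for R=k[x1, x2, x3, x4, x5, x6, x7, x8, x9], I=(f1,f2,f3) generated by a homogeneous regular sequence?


codim=3, depth=dim(R/I)=9-3=6
Product=3*6=18


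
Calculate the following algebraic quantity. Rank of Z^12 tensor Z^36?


rank(M(x)N) = rank(M)*rank(N)
12*36 = 432


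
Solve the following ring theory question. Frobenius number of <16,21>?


gcd(16,21)=1 => F=ab-a-b=16*21-16-21=336-37=299


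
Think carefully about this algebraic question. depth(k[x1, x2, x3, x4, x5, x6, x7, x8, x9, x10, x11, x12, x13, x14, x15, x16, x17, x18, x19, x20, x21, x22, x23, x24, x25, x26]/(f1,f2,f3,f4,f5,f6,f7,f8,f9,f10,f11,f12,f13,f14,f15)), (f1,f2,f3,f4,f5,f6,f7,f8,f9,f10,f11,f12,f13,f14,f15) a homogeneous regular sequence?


depth(R)=26
depth(R/I)=26-15=11


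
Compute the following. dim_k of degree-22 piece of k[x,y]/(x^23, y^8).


k[x,y], I = (x^23, y^8), d = 22
Need i < 23 and d-i < 8.
Range: 15 <= i <= 22.
H(22) = 8


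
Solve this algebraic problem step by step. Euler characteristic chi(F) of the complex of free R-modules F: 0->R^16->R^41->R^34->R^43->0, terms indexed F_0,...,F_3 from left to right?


chi = sum (-1)^i * rank:
(-1)^0*16=16
(-1)^1*41=-41
(-1)^2*34=34
(-1)^3*43=-43
chi=-34


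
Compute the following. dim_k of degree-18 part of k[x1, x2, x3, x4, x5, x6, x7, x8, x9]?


C(d+n-1,n-1)=C(26,8)=1562275


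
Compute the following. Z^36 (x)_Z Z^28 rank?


rank(M(x)N) = rank(M)*rank(N)
36*28 = 1008


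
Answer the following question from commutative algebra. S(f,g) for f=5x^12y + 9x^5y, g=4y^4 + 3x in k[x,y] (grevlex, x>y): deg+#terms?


LT(f)=5x^12y, LT(g)=4y^4
lcm(LM)=x^12y^4
S(f,g) (scaled by 20 to clear denominators) = 4y^3*f - 5x^12*g = -15x^13 + 36x^5y^4
2 terms, deg 13.
13+2=15


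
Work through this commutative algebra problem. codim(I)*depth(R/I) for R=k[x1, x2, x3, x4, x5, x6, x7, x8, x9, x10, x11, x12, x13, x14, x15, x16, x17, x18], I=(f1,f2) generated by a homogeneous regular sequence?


codim=2, depth=dim(R/I)=18-2=16
Product=2*16=32


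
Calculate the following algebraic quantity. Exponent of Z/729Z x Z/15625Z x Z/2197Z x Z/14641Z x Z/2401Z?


Exponent = lcm of the cyclic orders; pairwise coprime => product.
3^6*5^6*13^3*11^4*7^4=729*15625*2197*14641*2401=879711991486453125


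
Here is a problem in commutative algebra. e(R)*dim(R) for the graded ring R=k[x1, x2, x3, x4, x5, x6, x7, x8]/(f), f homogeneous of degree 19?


e(R)=deg(f)=19, dim(R)=8-1=7
e*dim=19*7=133


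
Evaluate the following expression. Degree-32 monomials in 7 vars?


C(d+n-1,n-1)=C(38,6)=2760681


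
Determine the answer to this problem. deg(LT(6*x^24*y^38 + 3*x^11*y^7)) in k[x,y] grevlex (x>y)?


LT: 6*x^24*y^38
deg_x=24, deg_y=38
Total=24+38=62


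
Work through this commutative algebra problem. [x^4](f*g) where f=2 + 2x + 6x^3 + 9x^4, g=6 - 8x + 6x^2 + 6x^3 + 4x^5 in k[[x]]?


[x^4] = sum a_i*b_j, i+j=4
  2*6=12
  6*-8=-48
  9*6=54
Sum=18


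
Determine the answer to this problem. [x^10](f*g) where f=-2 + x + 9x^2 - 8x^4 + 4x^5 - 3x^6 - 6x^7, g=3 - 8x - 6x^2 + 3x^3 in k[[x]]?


[x^10] = sum a_i*b_j, i+j=10
  -6*3=-18
Sum=-18


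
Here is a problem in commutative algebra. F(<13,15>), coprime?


gcd(13,15)=1 => F=ab-a-b=13*15-13-15=195-28=167


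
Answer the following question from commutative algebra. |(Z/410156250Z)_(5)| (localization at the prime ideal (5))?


5-primary part: 410156250=5^10*42
Size=5^10=9765625


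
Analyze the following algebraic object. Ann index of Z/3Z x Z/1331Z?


Exponent = lcm of the cyclic orders; pairwise coprime => product.
3^1*11^3=3*1331=3993


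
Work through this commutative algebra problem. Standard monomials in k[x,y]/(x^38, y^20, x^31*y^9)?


k[x,y]/I, I = (x^38, y^20, x^31*y^9)
Rect: 38x20=760. Corner: (38-31)x(20-9)=77.
dim = 760-77 = 683


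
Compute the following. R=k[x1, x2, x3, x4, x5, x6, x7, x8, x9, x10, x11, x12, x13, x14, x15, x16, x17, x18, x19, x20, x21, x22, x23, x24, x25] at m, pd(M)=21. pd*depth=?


pd+depth=25
depth=25-21=4
pd*depth=21*4=84


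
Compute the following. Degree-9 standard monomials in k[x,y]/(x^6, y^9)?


k[x,y], I = (x^6, y^9), d = 9
Need i < 6 and d-i < 9.
Range: 1 <= i <= 5.
H(9) = 5


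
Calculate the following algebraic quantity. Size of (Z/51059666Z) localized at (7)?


7-primary part: 51059666=7^7*62
Size=7^7=823543


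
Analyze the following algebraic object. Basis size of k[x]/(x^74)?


Basis: 1,x,...,x^73
dim=74


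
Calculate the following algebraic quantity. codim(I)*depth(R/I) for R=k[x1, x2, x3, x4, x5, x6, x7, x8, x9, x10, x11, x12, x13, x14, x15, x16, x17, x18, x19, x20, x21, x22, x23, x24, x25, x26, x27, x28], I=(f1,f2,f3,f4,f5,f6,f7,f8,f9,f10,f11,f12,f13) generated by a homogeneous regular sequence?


codim=13, depth=dim(R/I)=28-13=15
Product=13*15=195


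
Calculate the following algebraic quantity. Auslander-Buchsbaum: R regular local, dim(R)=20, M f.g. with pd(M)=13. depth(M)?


pd+depth=depth(R)=20
depth=20-13=7


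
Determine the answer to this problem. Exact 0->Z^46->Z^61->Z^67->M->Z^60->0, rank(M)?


Alt sum=0:
(-1)^0*46 + (-1)^1*61 + (-1)^2*67 + (-1)^3*? + (-1)^4*60=0
rank(M)=112


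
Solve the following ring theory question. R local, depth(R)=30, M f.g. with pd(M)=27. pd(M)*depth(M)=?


pd+depth=30
depth=30-27=3
pd*depth=27*3=81


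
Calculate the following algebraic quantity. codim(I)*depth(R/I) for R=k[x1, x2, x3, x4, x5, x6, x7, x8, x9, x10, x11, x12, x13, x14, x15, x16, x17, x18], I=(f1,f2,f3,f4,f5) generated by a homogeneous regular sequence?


codim=5, depth=dim(R/I)=18-5=13
Product=5*13=65


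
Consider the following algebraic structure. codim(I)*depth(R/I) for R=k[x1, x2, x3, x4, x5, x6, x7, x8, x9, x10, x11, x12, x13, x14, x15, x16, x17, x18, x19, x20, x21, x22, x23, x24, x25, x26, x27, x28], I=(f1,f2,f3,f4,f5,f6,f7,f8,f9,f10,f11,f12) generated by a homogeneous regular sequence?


codim=12, depth=dim(R/I)=28-12=16
Product=12*16=192


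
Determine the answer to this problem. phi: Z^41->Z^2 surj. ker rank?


rank(ker) = 41-2 = 39


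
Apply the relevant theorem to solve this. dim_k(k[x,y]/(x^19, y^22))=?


Basis: x^i*y^j, i<19, j<22
19*22=418


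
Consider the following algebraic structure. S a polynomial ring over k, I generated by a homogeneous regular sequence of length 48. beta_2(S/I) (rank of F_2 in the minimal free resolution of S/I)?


Regular sequence => Koszul complex is the minimal free resolution.
Syz_1 minimally generated by Koszul relations f_i*e_j - f_j*e_i (i<j): mu(Syz_1) = beta_2 = C(m,2) = m(m-1)/2
m=48
48*47/2 = 1128


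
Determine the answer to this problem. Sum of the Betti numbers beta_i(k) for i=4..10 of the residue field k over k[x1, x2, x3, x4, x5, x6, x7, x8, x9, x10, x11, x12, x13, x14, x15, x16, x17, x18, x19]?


Koszul resolution: beta_i(k)=C(n,i), n=19
C(19,4)=3876, C(19,5)=11628, C(19,6)=27132, C(19,7)=50388, C(19,8)=75582, C(19,9)=92378, C(19,10)=92378
Sum=353362


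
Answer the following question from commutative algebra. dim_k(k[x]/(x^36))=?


Basis: 1,x,...,x^35
dim=36


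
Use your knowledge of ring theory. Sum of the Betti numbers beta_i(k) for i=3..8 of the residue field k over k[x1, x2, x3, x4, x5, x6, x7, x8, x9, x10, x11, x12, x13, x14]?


Koszul resolution: beta_i(k)=C(n,i), n=14
C(14,3)=364, C(14,4)=1001, C(14,5)=2002, C(14,6)=3003, C(14,7)=3432, C(14,8)=3003
Sum=12805


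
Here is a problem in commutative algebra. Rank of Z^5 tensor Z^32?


rank(M(x)N) = rank(M)*rank(N)
5*32 = 160


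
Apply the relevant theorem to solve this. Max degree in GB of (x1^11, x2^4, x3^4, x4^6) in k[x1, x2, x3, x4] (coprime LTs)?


Pure powers, coprime LTs => already GB.
Degrees: 11, 4, 4, 6
Max=11


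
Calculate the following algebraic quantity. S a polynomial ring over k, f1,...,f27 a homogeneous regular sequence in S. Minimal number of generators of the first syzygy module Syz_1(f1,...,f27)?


Regular sequence => Koszul complex is the minimal free resolution.
Syz_1 minimally generated by Koszul relations f_i*e_j - f_j*e_i (i<j): mu(Syz_1) = beta_2 = C(m,2) = m(m-1)/2
m=27
27*26/2 = 351


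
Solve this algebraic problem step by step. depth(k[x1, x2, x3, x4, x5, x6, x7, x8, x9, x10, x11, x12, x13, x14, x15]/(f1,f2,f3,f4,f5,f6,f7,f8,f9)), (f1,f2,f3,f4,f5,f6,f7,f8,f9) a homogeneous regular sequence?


depth(R)=15
depth(R/I)=15-9=6


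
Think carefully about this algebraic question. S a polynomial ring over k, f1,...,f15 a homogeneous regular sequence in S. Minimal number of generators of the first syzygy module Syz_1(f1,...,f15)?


Regular sequence => Koszul complex is the minimal free resolution.
Syz_1 minimally generated by Koszul relations f_i*e_j - f_j*e_i (i<j): mu(Syz_1) = beta_2 = C(m,2) = m(m-1)/2
m=15
15*14/2 = 105


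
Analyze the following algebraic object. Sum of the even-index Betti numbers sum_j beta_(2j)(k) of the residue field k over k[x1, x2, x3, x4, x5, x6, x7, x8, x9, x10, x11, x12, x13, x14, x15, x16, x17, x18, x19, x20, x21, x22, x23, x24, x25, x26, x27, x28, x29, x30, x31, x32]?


Koszul resolution: beta_i(k)=C(n,i), n=32
sum_even C(32,i) = 2^(n-1) = 2^31 = 2147483648


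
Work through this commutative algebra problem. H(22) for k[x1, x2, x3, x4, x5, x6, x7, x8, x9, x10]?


C(d+n-1,n-1)=C(31,9)=20160075


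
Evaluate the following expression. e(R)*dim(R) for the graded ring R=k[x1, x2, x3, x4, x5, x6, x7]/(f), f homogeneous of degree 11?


e(R)=deg(f)=11, dim(R)=7-1=6
e*dim=11*6=66


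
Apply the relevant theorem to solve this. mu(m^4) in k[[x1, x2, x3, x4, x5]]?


C(n+d-1,d)=C(8,4)=70


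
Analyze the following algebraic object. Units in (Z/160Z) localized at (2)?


Local ring = Z/32Z.
phi(32) = 2^4*(2-1) = 16


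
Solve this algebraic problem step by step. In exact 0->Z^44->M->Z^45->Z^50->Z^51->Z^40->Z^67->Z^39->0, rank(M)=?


Alt sum=0:
(-1)^0*44 + (-1)^1*? + (-1)^2*45 + (-1)^3*50 + (-1)^4*51 + (-1)^5*40 + (-1)^6*67 + (-1)^7*39=0
rank(M)=78


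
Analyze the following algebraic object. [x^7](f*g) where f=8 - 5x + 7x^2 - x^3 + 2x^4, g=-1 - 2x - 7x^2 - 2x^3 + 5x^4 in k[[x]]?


[x^7] = sum a_i*b_j, i+j=7
  -1*5=-5
  2*-2=-4
Sum=-9


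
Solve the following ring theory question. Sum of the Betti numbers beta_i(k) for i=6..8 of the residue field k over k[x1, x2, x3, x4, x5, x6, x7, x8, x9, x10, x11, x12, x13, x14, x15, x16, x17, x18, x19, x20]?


Koszul resolution: beta_i(k)=C(n,i), n=20
C(20,6)=38760, C(20,7)=77520, C(20,8)=125970
Sum=242250


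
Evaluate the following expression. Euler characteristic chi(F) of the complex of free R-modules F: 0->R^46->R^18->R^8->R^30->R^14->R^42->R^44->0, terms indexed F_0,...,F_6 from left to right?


chi = sum (-1)^i * rank:
(-1)^0*46=46
(-1)^1*18=-18
(-1)^2*8=8
(-1)^3*30=-30
(-1)^4*14=14
(-1)^5*42=-42
(-1)^6*44=44
chi=22


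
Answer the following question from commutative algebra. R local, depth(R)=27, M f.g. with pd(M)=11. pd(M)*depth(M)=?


pd+depth=27
depth=27-11=16
pd*depth=11*16=176


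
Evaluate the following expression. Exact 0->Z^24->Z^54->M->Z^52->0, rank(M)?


Alt sum=0:
(-1)^0*24 + (-1)^1*54 + (-1)^2*? + (-1)^3*52=0
rank(M)=82


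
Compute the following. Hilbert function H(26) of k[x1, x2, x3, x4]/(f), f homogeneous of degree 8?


C(29,3)-C(21,3)=3654-1330=2324


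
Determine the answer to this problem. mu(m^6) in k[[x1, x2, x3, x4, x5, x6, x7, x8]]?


C(n+d-1,d)=C(13,6)=1716


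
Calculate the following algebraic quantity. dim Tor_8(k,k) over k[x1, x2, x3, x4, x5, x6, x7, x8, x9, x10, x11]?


Koszul: C(n,i)=C(11,8)=165


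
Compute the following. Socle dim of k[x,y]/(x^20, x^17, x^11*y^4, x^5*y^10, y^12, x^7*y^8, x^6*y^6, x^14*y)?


Socle = ann(m) = span of standard monomials u with x*u, y*u in I (staircase corners).
Redundant generators: x^7*y^8, x^20
Minimal generators: x^17, x^14*y, x^11*y^4, x^6*y^6, x^5*y^10, y^12
Corners: x^4y^11, x^5y^9, x^10y^5, x^13y^3, x^16
Socle dim=5


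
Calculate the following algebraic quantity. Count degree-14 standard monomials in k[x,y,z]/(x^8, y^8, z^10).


Need i<8, j<8, k<10 with i+j+k=14.
For each i, j ranges over max(0,14-i-9)..min(7,14-i):
  i=0: j in [5,7] -> 3
  i=1: j in [4,7] -> 4
  i=2: j in [3,7] -> 5
  i=3: j in [2,7] -> 6
  i=4: j in [1,7] -> 7
  i=5: j in [0,7] -> 8
  i=6: j in [0,7] -> 8
  i=7: j in [0,7] -> 8
H(14) = 3+4+5+6+7+8+8+8 = 49


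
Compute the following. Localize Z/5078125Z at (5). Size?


5-primary part: 5078125=5^8*13
Size=5^8=390625


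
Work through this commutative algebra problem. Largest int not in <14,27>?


gcd(14,27)=1 => F=ab-a-b=14*27-14-27=378-41=337


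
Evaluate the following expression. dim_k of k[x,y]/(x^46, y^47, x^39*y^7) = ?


k[x,y]/I, I = (x^46, y^47, x^39*y^7)
Rect: 46x47=2162. Corner: (46-39)x(47-7)=280.
dim = 2162-280 = 1882


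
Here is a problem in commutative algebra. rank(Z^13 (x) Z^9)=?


rank(M(x)N) = rank(M)*rank(N)
13*9 = 117


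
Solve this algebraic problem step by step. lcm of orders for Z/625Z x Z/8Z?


Exponent = lcm of the cyclic orders; pairwise coprime => product.
5^4*2^3=625*8=5000


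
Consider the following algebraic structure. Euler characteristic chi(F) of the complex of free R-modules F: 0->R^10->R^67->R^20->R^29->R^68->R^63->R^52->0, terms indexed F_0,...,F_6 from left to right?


chi = sum (-1)^i * rank:
(-1)^0*10=10
(-1)^1*67=-67
(-1)^2*20=20
(-1)^3*29=-29
(-1)^4*68=68
(-1)^5*63=-63
(-1)^6*52=52
chi=-9


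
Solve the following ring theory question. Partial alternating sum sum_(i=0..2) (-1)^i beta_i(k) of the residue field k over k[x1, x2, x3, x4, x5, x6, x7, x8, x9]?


Koszul resolution: beta_i(k)=C(n,i), n=9
sum_(i=0..p) (-1)^i C(n,i) = (-1)^p C(n-1,p)
(-1)^2*C(8,2) = (-1)^2*28 = 28


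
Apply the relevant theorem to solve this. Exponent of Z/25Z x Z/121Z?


Exponent = lcm of the cyclic orders; pairwise coprime => product.
5^2*11^2=25*121=3025


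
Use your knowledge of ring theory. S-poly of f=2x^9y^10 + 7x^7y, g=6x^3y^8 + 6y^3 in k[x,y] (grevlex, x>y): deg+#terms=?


LT(f)=2x^9y^10, LT(g)=6x^3y^8
lcm(LM)=x^9y^10
S(f,g) (scaled by 12 to clear denominators) = 6*f - 2x^6y^2*g = -12x^6y^5 + 42x^7y
2 terms, deg 11.
11+2=13


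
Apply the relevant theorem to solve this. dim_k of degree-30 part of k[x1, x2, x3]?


C(d+n-1,n-1)=C(32,2)=496


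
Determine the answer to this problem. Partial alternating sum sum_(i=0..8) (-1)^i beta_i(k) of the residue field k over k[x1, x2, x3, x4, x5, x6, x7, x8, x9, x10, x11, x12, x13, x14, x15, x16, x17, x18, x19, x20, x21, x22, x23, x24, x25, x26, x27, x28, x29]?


Koszul resolution: beta_i(k)=C(n,i), n=29
sum_(i=0..p) (-1)^i C(n,i) = (-1)^p C(n-1,p)
(-1)^8*C(28,8) = (-1)^8*3108105 = 3108105


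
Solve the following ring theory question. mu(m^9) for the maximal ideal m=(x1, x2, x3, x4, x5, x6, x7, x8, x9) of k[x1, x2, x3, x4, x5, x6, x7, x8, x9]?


Graded Nakayama: mu(m^d) = dim_k (m^d/m^(d+1)) = #degree-9 monomials in 9 vars
C(n+d-1,d)=C(17,9)=24310


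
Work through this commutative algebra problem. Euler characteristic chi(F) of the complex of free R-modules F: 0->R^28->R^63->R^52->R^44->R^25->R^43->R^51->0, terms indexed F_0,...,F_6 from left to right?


chi = sum (-1)^i * rank:
(-1)^0*28=28
(-1)^1*63=-63
(-1)^2*52=52
(-1)^3*44=-44
(-1)^4*25=25
(-1)^5*43=-43
(-1)^6*51=51
chi=6


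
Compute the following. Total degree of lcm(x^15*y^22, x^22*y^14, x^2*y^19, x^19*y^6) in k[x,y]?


lcm = componentwise max:
x: max(15,22,2,19)=22
y: max(22,14,19,6)=22
Total=22+22=44


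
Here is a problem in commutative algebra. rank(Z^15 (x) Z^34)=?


rank(M(x)N) = rank(M)*rank(N)
15*34 = 510


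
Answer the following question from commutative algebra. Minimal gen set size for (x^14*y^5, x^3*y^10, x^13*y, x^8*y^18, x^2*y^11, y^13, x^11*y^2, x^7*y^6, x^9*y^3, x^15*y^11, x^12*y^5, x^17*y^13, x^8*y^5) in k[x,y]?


Remove redundant (divisible by others).
x^17*y^13 redundant.
x^15*y^11 redundant.
x^12*y^5 redundant.
x^14*y^5 redundant.
x^8*y^18 redundant.
Min: x^13*y, x^11*y^2, x^9*y^3, x^8*y^5, x^7*y^6, x^3*y^10, x^2*y^11, y^13
Count=8


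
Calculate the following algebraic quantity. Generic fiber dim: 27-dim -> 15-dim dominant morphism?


dim(fiber)=dim(X)-dim(Y)=27-15=12


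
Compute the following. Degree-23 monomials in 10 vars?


C(d+n-1,n-1)=C(32,9)=28048800


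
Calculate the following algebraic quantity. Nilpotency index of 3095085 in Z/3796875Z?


3095085^k mod 3796875:
k=1: 3095085
k=2: 1360350
k=3: 2426625
k=4: 810000
k=5: 3037500
k=6: 0
First zero at k = 6


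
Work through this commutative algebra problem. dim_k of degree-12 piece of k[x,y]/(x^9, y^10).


k[x,y], I = (x^9, y^10), d = 12
Need i < 9 and d-i < 10.
Range: 3 <= i <= 8.
H(12) = 6


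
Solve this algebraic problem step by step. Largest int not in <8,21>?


gcd(8,21)=1 => F=ab-a-b=8*21-8-21=168-29=139


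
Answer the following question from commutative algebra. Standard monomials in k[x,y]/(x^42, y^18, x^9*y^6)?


k[x,y]/I, I = (x^42, y^18, x^9*y^6)
Rect: 42x18=756. Corner: (42-9)x(18-6)=396.
dim = 756-396 = 360


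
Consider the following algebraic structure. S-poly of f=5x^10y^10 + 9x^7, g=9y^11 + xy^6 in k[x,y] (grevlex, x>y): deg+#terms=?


LT(f)=5x^10y^10, LT(g)=9y^11
lcm(LM)=x^10y^11
S(f,g) (scaled by 45 to clear denominators) = 9y*f - 5x^10*g = -5x^11y^6 + 81x^7y
2 terms, deg 17.
17+2=19


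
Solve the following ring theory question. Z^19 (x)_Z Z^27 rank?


rank(M(x)N) = rank(M)*rank(N)
19*27 = 513


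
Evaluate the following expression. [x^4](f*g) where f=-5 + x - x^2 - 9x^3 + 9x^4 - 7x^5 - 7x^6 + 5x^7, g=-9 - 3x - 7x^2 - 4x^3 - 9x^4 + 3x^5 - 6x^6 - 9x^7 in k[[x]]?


[x^4] = sum a_i*b_j, i+j=4
  -5*-9=45
  1*-4=-4
  -1*-7=7
  -9*-3=27
  9*-9=-81
Sum=-6


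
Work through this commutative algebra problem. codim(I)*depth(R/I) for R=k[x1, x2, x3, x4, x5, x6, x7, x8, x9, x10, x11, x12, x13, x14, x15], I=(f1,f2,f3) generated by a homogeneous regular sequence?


codim=3, depth=dim(R/I)=15-3=12
Product=3*12=36


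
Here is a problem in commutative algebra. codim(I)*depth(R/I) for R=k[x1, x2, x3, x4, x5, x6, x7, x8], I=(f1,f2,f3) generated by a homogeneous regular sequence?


codim=3, depth=dim(R/I)=8-3=5
Product=3*5=15


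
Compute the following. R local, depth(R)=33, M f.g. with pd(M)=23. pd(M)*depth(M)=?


pd+depth=33
depth=33-23=10
pd*depth=23*10=230


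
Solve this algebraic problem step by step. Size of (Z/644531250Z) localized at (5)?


5-primary part: 644531250=5^10*66
Size=5^10=9765625


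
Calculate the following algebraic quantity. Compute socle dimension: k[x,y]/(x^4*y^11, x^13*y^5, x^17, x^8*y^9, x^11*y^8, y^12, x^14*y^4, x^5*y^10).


Socle = ann(m) = span of standard monomials u with x*u, y*u in I (staircase corners).
Minimal generators: x^17, x^14*y^4, x^13*y^5, x^11*y^8, x^8*y^9, x^5*y^10, x^4*y^11, y^12
Corners: x^3y^11, x^4y^10, x^7y^9, x^10y^8, x^12y^7, x^13y^4, x^16y^3
Socle dim=7


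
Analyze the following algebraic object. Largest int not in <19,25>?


gcd(19,25)=1 => F=ab-a-b=19*25-19-25=475-44=431


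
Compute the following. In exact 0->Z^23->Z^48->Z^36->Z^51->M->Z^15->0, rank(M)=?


Alt sum=0:
(-1)^0*23 + (-1)^1*48 + (-1)^2*36 + (-1)^3*51 + (-1)^4*? + (-1)^5*15=0
rank(M)=55


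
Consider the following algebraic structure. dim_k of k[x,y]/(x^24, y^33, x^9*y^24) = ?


k[x,y]/I, I = (x^24, y^33, x^9*y^24)
Rect: 24x33=792. Corner: (24-9)x(33-24)=135.
dim = 792-135 = 657


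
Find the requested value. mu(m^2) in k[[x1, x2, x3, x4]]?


C(n+d-1,d)=C(5,2)=10


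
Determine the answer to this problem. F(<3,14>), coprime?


gcd(3,14)=1 => F=ab-a-b=3*14-3-14=42-17=25


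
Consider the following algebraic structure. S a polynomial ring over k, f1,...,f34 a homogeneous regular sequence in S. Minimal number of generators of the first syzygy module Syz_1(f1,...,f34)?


Regular sequence => Koszul complex is the minimal free resolution.
Syz_1 minimally generated by Koszul relations f_i*e_j - f_j*e_i (i<j): mu(Syz_1) = beta_2 = C(m,2) = m(m-1)/2
m=34
34*33/2 = 561


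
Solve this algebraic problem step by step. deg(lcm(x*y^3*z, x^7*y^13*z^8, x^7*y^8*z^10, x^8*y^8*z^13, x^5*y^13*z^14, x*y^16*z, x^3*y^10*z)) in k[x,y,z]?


lcm = componentwise max:
x: max(1,7,7,8,5,1,3)=8
y: max(3,13,8,8,13,16,10)=16
z: max(1,8,10,13,14,1,1)=14
Total=8+16+14=38


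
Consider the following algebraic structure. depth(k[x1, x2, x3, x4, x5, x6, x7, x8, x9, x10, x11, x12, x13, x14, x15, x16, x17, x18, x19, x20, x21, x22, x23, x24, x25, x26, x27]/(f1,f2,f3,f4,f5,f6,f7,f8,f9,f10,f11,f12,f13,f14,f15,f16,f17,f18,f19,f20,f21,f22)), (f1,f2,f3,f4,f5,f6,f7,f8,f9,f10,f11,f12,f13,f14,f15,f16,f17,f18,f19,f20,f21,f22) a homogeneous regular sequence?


depth(R)=27
depth(R/I)=27-22=5


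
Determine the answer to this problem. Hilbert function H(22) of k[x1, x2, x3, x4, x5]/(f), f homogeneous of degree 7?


C(26,4)-C(19,4)=14950-3876=11074


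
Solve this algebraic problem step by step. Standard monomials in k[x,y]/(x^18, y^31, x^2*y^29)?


k[x,y]/I, I = (x^18, y^31, x^2*y^29)
Rect: 18x31=558. Corner: (18-2)x(31-29)=32.
dim = 558-32 = 526


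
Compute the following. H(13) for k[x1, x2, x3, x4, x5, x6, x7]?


C(d+n-1,n-1)=C(19,6)=27132


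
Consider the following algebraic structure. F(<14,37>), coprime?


gcd(14,37)=1 => F=ab-a-b=14*37-14-37=518-51=467


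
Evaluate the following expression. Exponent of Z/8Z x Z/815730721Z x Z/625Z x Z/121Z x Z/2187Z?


Exponent = lcm of the cyclic orders; pairwise coprime => product.
2^3*13^8*5^4*11^2*3^7=8*815730721*625*121*2187=1079321867530335000


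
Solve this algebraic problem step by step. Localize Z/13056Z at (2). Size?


2-primary part: 13056=2^8*51
Size=2^8=256
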